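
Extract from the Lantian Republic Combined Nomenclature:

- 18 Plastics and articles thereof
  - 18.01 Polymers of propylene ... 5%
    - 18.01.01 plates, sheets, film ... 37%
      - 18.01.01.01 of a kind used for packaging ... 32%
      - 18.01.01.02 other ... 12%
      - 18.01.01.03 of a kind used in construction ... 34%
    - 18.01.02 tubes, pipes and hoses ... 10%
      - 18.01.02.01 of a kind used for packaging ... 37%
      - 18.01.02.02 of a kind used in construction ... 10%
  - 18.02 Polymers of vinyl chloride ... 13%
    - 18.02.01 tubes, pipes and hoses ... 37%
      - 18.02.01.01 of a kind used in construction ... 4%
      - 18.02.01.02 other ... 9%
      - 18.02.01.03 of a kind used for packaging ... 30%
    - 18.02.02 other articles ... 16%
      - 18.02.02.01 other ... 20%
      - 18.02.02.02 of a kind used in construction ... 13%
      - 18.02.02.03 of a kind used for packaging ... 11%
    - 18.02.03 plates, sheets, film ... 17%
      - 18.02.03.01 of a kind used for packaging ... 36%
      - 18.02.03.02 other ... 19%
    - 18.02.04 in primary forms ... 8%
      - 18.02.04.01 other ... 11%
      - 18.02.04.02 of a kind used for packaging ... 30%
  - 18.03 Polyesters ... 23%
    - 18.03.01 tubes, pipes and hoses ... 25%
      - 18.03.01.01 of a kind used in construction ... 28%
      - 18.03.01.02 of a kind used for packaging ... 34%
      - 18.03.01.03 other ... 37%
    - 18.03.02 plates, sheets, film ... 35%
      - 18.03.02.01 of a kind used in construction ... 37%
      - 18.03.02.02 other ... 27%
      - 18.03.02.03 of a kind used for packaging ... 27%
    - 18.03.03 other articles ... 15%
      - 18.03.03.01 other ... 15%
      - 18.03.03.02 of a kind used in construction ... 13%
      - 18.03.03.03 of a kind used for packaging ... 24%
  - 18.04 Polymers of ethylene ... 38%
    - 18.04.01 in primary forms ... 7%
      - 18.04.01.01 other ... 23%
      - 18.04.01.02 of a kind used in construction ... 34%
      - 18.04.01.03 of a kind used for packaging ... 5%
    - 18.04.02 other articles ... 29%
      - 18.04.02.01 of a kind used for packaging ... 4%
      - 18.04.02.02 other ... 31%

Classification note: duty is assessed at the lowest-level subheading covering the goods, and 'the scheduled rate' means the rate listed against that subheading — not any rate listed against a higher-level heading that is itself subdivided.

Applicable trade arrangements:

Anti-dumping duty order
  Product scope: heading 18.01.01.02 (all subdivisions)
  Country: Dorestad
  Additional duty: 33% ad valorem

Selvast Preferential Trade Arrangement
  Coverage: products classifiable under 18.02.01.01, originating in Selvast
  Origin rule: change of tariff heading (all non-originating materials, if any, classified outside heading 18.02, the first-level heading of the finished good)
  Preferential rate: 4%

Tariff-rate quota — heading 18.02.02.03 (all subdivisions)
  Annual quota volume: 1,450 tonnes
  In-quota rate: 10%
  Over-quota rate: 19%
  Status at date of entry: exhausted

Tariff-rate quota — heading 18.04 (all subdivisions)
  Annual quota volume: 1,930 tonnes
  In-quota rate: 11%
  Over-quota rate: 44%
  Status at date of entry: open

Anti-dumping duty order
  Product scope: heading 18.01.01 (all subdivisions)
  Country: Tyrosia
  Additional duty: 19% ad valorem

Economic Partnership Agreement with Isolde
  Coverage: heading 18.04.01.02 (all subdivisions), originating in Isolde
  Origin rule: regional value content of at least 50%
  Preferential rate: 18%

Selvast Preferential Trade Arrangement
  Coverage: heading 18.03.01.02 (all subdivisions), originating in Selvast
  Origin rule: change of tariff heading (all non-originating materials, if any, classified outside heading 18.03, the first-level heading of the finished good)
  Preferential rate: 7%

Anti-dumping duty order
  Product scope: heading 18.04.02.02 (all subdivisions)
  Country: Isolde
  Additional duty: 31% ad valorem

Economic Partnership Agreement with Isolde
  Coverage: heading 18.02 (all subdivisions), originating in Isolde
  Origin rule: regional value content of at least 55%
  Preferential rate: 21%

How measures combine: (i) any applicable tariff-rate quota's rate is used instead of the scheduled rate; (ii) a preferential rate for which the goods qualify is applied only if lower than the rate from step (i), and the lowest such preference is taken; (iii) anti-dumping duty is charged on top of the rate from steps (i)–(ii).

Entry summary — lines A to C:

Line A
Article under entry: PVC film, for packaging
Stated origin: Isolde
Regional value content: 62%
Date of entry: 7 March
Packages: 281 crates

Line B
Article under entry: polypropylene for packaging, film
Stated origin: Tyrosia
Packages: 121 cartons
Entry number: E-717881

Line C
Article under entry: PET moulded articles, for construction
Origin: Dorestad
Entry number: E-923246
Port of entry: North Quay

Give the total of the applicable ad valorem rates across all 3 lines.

85%

Line A: PVC → 18.02; film → 18.02.03; for packaging → 18.02.03.01. Scheduled 36%. Isolde agreement on 18.04.01.02: 18.02.03.01 not covered; Isolde agreement on 18.02: RVC ≥ 55% → 21% available; preferential 21%. → 21%.
Line B: polypropylene → 18.01; film → 18.01.01; for packaging → 18.01.01.01. Scheduled 32%. anti-dumping (Tyrosia, 18.01.01): +19%; total 32% + 19% = 51%. → 51%.
Line C: PET → 18.03; moulded articles → 18.03.03; for construction → 18.03.03.02. Scheduled 13%. No special measure applies. → 13%.
Sum: 21% + 51% + 13% = 85%.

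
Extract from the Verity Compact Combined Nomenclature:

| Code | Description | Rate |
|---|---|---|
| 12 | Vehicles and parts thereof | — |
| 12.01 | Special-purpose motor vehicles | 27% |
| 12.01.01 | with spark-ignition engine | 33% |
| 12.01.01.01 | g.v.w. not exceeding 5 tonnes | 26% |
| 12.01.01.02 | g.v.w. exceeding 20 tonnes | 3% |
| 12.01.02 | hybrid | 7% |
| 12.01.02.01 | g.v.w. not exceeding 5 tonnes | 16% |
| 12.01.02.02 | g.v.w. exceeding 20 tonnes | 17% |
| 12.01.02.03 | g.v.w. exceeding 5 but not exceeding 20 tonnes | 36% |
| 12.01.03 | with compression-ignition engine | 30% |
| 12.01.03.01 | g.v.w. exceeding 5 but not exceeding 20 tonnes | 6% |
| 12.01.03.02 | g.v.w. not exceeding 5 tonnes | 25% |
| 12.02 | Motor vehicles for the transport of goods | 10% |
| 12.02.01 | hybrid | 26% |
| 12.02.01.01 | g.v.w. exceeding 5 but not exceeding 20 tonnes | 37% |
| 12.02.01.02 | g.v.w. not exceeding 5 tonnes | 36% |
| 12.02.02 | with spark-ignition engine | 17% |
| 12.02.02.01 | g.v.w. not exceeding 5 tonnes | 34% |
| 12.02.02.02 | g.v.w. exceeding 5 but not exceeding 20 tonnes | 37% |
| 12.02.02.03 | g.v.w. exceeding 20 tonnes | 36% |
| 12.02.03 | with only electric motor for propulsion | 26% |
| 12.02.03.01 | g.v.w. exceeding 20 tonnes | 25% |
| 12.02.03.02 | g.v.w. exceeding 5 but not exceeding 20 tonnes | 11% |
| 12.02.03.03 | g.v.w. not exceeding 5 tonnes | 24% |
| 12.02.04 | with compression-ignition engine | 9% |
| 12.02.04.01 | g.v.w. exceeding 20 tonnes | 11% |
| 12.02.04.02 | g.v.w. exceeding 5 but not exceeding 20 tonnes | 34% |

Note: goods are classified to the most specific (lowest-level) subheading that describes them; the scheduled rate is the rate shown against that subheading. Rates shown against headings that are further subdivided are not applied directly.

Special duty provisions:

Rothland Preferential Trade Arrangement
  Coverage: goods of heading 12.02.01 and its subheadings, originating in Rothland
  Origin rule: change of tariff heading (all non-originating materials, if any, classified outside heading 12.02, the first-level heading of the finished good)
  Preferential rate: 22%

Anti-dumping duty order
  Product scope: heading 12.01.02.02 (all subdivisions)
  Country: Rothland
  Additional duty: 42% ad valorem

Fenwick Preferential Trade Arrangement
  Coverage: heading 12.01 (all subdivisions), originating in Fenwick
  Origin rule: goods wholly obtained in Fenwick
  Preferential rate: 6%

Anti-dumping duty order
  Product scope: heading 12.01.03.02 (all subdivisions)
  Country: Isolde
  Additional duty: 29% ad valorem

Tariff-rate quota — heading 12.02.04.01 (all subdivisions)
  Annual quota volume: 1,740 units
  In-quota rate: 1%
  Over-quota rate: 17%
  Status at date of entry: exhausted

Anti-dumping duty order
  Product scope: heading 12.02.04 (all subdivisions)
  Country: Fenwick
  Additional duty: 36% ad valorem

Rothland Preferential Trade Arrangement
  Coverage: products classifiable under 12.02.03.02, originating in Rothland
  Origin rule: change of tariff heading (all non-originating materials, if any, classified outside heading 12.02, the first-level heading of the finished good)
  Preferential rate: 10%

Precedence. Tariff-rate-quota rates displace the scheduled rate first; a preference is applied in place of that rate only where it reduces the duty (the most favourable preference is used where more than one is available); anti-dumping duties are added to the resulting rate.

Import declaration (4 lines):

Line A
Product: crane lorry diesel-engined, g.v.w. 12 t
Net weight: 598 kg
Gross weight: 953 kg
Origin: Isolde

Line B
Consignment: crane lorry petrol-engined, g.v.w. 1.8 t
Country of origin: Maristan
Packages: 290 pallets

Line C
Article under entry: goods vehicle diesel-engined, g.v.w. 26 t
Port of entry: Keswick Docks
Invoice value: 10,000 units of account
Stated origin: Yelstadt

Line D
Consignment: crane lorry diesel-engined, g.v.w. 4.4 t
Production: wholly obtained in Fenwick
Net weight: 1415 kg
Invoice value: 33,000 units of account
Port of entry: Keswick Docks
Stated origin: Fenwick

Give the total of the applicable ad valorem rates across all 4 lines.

Line A: crane lorry → 12.01; diesel-engined → 12.01.03; g.v.w. 12 t → 12.01.03.01. Scheduled 6%. No special measure applies. → 6%.
Line B: crane lorry → 12.01; petrol-engined → 12.01.01; g.v.w. 1.8 t → 12.01.01.01. Scheduled 26%. No special measure applies. → 26%.
Line C: goods vehicle → 12.02; diesel-engined → 12.02.04; g.v.w. 26 t → 12.02.04.01. Scheduled 11%. quota on 12.02.04.01 exhausted → over-quota 17%. → 17%.
Line D: crane lorry → 12.01; diesel-engined → 12.01.03; g.v.w. 4.4 t → 12.01.03.02. Scheduled 25%. Fenwick agreement on 12.01: wholly obtained → 6% available; preferential 6%. → 6%.
Sum: 6% + 26% + 17% + 6% = 55%.

55%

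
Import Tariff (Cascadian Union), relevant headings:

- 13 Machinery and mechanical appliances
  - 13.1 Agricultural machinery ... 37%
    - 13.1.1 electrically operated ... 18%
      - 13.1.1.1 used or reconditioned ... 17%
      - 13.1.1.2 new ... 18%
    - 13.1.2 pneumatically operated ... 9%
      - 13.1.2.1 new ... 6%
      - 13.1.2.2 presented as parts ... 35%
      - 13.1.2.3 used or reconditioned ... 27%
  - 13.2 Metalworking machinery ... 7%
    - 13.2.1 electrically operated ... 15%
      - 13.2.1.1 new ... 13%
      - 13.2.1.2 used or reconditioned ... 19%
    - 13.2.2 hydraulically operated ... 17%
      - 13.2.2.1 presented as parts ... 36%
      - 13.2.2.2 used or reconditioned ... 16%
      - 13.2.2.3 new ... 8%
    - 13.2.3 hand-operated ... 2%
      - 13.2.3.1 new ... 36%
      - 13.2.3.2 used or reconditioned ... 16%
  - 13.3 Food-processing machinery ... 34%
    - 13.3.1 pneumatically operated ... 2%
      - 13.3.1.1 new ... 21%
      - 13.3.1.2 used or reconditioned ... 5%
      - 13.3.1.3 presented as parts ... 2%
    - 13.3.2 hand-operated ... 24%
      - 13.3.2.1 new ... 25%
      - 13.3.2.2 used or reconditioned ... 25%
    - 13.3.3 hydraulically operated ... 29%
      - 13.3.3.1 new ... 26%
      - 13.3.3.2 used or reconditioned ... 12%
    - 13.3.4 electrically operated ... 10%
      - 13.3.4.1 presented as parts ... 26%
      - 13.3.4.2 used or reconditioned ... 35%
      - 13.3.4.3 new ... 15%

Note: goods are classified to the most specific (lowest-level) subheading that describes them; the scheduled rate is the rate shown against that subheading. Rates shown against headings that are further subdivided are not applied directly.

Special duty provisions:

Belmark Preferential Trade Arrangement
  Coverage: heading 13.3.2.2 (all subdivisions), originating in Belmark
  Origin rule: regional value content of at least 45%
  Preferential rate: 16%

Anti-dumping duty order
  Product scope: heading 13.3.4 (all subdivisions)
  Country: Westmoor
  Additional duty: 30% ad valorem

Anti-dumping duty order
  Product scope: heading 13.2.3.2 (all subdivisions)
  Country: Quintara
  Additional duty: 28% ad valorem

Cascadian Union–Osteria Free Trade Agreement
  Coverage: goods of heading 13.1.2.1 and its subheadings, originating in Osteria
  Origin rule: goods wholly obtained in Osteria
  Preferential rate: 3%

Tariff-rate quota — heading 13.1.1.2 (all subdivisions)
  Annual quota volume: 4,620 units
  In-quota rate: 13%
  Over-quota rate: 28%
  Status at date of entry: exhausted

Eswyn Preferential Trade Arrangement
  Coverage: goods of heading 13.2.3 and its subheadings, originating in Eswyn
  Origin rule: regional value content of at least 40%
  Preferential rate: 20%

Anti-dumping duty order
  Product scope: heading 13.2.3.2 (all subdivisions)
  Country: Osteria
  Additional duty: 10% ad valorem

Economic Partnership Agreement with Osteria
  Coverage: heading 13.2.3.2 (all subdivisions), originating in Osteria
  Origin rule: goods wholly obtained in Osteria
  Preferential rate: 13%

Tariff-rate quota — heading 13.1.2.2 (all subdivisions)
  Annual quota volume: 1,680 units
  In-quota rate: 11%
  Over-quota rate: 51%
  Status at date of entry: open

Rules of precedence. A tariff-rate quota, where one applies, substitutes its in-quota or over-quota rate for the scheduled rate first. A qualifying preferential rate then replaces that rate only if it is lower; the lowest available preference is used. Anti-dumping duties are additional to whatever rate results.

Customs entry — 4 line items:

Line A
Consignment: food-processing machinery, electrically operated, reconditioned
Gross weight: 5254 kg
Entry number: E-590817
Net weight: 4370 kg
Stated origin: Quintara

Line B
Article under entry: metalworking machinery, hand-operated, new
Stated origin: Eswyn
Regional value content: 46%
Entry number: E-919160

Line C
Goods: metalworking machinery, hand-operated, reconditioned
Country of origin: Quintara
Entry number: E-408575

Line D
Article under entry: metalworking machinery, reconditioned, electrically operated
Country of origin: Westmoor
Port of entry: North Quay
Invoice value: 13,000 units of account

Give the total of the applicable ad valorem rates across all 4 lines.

118%

Line A: food-processing → 13.3; electrically operated → 13.3.4; reconditioned → 13.3.4.2. Scheduled 35%. No special measure applies. → 35%.
Line B: metalworking → 13.2; hand-operated → 13.2.3; new → 13.2.3.1. Scheduled 36%. Eswyn agreement on 13.2.3: RVC ≥ 40% → 20% available; preferential 20%. → 20%.
Line C: metalworking → 13.2; hand-operated → 13.2.3; reconditioned → 13.2.3.2. Scheduled 16%. anti-dumping (Quintara, 13.2.3.2): +28%; total 16% + 28% = 44%. → 44%.
Line D: metalworking → 13.2; electrically operated → 13.2.1; reconditioned → 13.2.1.2. Scheduled 19%. No special measure applies. → 19%.
Sum: 35% + 20% + 44% + 19% = 118%.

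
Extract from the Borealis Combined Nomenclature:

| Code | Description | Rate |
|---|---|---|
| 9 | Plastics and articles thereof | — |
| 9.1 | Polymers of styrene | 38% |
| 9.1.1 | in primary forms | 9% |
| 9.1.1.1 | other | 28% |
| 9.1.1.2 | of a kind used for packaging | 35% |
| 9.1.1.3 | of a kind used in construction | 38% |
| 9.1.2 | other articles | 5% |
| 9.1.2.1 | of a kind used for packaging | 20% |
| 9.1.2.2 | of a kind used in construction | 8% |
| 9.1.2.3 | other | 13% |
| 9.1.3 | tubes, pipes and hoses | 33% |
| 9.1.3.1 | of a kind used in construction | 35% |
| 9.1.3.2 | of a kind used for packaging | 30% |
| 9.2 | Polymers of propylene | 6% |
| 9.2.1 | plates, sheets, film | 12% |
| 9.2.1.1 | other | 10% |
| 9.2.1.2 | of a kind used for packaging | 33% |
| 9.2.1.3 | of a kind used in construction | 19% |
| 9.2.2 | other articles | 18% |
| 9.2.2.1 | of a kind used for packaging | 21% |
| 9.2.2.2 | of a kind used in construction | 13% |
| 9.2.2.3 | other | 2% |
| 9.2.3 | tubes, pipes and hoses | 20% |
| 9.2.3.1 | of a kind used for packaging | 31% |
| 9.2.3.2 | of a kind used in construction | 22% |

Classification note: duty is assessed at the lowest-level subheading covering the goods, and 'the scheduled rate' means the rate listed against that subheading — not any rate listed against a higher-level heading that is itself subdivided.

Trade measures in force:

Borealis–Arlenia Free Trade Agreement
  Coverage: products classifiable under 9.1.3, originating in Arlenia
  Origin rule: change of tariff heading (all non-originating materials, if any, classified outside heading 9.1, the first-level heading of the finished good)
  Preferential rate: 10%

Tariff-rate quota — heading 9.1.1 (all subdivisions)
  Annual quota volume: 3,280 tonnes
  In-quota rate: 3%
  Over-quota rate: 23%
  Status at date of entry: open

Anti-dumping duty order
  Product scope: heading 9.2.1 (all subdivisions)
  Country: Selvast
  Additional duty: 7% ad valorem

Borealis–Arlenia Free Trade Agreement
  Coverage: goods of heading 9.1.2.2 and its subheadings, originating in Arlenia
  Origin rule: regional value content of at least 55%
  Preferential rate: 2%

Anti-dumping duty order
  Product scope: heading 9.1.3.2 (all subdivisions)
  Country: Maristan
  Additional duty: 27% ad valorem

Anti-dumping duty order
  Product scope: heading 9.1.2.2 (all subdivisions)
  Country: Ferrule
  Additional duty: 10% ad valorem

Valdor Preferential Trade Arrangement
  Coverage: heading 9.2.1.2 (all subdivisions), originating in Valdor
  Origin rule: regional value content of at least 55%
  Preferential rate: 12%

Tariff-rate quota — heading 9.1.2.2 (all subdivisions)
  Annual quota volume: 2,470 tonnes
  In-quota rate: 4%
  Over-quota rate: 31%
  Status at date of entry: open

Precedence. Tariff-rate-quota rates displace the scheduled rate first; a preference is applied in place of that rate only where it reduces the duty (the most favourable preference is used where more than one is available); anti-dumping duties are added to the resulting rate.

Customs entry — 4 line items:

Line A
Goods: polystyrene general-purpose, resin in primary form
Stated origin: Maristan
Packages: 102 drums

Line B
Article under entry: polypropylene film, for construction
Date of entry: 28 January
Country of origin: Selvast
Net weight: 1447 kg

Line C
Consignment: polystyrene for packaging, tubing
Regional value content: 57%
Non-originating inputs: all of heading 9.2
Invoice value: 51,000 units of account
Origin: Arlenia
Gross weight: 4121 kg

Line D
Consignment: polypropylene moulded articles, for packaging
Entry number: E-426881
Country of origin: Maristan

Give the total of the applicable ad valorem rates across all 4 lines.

Line A: polystyrene → 9.1; resin in primary form → 9.1.1; general-purpose → 9.1.1.1. Scheduled 28%. quota on 9.1.1 open → in-quota 3%. → 3%.
Line B: polypropylene → 9.2; film → 9.2.1; for construction → 9.2.1.3. Scheduled 19%. anti-dumping (Selvast, 9.2.1): +7%; total 19% + 7% = 26%. → 26%.
Line C: polystyrene → 9.1; tubing → 9.1.3; for packaging → 9.1.3.2. Scheduled 30%. Arlenia agreement on 9.1.3: CTH met → 10% available; Arlenia agreement on 9.1.2.2: 9.1.3.2 not covered; preferential 10%. → 10%.
Line D: polypropylene → 9.2; moulded articles → 9.2.2; for packaging → 9.2.2.1. Scheduled 21%. No special measure applies. → 21%.
Sum: 3% + 26% + 10% + 21% = 60%.

60%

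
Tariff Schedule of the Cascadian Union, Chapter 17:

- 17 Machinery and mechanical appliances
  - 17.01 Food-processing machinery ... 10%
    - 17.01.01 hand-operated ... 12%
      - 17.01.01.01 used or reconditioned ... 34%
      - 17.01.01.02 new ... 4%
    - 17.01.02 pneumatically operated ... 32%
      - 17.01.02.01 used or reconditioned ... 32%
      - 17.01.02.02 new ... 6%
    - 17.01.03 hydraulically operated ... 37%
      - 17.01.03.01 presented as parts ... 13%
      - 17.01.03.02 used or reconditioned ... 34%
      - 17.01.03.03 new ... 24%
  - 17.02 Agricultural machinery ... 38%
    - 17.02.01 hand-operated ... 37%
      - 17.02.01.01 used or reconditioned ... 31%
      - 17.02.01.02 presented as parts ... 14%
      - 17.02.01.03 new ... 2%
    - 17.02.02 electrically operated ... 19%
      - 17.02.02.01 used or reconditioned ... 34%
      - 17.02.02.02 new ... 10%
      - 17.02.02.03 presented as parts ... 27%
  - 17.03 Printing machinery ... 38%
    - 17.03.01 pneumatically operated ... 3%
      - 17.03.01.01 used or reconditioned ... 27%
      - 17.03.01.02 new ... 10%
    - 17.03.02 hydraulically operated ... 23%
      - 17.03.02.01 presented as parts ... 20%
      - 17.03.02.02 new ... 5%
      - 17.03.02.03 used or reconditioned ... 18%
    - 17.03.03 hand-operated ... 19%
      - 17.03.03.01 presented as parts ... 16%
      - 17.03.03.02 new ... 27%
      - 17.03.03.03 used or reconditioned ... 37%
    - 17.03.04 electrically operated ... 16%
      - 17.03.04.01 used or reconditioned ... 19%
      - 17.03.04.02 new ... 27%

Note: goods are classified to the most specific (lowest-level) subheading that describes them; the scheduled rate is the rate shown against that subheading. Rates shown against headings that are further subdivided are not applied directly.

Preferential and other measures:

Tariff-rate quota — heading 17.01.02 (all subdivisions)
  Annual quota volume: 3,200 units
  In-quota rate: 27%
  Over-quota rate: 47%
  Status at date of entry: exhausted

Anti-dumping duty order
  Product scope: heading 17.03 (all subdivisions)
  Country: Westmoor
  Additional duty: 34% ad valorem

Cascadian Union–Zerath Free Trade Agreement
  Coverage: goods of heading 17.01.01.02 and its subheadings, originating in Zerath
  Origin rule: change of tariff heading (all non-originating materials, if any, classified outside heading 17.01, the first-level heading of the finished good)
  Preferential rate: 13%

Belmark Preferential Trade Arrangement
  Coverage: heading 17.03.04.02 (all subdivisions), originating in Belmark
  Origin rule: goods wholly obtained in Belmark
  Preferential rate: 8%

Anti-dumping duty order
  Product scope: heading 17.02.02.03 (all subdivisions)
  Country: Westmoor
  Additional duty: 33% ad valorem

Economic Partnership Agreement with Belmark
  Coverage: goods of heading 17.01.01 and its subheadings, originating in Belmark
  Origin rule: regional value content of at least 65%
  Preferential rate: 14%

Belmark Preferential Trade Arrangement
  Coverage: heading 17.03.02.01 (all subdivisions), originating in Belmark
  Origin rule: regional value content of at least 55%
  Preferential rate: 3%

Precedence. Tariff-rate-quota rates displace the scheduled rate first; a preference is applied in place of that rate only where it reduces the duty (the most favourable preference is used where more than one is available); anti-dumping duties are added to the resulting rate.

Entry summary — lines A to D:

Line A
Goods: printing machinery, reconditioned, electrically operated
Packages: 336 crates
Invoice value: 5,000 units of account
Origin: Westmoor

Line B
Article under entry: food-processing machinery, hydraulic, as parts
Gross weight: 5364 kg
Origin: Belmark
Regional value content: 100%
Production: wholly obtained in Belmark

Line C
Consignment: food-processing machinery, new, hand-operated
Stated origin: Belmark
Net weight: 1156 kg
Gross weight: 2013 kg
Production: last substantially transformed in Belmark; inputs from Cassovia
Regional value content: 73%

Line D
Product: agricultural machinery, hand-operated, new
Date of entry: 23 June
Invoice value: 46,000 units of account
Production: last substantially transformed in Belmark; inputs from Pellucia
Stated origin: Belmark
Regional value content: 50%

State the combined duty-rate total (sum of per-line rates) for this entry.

72%

Line A: printing → 17.03; electrically operated → 17.03.04; reconditioned → 17.03.04.01. Scheduled 19%. anti-dumping (Westmoor, 17.03): +34%; total 19% + 34% = 53%. → 53%.
Line B: food-processing → 17.01; hydraulic → 17.01.03; as parts → 17.01.03.01. Scheduled 13%. Belmark agreement on 17.03.04.02: 17.01.03.01 not covered; Belmark agreement on 17.01.01: 17.01.03.01 not covered; Belmark agreement on 17.03.02.01: 17.01.03.01 not covered. → 13%.
Line C: food-processing → 17.01; hand-operated → 17.01.01; new → 17.01.01.02. Scheduled 4%. Belmark agreement on 17.03.04.02: 17.01.01.02 not covered; Belmark agreement on 17.01.01: RVC ≥ 65% → 14% available; Belmark agreement on 17.03.02.01: 17.01.01.02 not covered; preference 14% not lower than 4% → no reduction. → 4%.
Line D: agricultural → 17.02; hand-operated → 17.02.01; new → 17.02.01.03. Scheduled 2%. Belmark agreement on 17.03.04.02: 17.02.01.03 not covered; Belmark agreement on 17.01.01: 17.02.01.03 not covered; Belmark agreement on 17.03.02.01: 17.02.01.03 not covered. → 2%.
Sum: 53% + 13% + 4% + 2% = 72%.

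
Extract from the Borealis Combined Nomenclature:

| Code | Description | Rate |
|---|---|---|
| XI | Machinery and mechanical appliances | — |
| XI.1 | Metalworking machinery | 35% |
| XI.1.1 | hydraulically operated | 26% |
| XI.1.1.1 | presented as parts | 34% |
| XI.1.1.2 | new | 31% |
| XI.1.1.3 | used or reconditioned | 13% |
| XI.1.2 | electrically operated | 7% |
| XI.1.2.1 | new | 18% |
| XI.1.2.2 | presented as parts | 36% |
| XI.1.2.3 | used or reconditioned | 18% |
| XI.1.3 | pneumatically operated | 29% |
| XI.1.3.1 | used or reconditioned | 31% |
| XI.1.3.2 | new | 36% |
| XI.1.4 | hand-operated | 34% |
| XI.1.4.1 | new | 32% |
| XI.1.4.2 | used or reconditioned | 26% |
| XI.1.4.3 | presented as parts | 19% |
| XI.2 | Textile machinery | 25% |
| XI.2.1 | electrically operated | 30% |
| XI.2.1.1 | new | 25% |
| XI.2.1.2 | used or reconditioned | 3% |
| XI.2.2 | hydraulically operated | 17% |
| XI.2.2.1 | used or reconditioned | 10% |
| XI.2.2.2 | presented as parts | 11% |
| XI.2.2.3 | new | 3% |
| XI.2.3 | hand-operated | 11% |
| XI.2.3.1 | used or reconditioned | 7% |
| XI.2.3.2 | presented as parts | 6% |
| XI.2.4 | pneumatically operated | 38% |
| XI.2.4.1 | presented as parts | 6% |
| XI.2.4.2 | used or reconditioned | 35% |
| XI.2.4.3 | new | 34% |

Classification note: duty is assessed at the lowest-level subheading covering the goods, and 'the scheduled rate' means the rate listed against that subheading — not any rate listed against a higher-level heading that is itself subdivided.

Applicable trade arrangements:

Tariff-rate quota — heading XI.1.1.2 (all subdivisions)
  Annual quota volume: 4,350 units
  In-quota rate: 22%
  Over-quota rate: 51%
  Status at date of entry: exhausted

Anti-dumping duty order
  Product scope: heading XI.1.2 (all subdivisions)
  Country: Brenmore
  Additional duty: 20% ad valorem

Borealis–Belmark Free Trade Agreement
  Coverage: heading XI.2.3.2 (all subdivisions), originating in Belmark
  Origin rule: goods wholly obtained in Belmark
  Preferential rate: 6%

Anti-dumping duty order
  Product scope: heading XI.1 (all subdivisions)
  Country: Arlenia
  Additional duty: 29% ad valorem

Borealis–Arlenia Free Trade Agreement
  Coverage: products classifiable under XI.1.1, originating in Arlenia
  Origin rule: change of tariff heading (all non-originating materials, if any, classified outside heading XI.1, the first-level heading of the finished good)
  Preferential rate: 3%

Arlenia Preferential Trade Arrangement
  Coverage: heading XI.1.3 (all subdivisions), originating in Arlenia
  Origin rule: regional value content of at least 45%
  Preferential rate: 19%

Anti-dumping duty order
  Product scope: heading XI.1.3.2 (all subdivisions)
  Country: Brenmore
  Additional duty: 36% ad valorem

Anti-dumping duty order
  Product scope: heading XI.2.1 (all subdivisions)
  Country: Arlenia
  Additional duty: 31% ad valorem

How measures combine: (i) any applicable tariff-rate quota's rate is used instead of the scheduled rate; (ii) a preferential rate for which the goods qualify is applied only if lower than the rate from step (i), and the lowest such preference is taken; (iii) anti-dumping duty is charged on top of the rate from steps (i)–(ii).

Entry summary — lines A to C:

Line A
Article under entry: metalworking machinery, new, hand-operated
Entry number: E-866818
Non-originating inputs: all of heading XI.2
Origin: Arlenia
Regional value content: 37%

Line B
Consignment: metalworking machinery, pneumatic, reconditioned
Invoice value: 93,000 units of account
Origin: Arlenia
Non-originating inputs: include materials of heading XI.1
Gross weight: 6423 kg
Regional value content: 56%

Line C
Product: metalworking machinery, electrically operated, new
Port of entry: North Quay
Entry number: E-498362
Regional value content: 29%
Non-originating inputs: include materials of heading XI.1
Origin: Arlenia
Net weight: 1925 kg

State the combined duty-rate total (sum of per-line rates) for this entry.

Line A: metalworking → XI.1; hand-operated → XI.1.4; new → XI.1.4.1. Scheduled 32%. Arlenia agreement on XI.1.1: XI.1.4.1 not covered; Arlenia agreement on XI.1.3: XI.1.4.1 not covered; anti-dumping (Arlenia, XI.1): +29%; total 32% + 29% = 61%. → 61%.
Line B: metalworking → XI.1; pneumatic → XI.1.3; reconditioned → XI.1.3.1. Scheduled 31%. Arlenia agreement on XI.1.1: XI.1.3.1 not covered; Arlenia agreement on XI.1.3: RVC ≥ 45% → 19% available; preferential 19%; anti-dumping (Arlenia, XI.1): +29%; total 19% + 29% = 48%. → 48%.
Line C: metalworking → XI.1; electrically operated → XI.1.2; new → XI.1.2.1. Scheduled 18%. Arlenia agreement on XI.1.1: XI.1.2.1 not covered; Arlenia agreement on XI.1.3: XI.1.2.1 not covered; anti-dumping (Arlenia, XI.1): +29%; total 18% + 29% = 47%. → 47%.
Sum: 61% + 48% + 47% = 156%.

156%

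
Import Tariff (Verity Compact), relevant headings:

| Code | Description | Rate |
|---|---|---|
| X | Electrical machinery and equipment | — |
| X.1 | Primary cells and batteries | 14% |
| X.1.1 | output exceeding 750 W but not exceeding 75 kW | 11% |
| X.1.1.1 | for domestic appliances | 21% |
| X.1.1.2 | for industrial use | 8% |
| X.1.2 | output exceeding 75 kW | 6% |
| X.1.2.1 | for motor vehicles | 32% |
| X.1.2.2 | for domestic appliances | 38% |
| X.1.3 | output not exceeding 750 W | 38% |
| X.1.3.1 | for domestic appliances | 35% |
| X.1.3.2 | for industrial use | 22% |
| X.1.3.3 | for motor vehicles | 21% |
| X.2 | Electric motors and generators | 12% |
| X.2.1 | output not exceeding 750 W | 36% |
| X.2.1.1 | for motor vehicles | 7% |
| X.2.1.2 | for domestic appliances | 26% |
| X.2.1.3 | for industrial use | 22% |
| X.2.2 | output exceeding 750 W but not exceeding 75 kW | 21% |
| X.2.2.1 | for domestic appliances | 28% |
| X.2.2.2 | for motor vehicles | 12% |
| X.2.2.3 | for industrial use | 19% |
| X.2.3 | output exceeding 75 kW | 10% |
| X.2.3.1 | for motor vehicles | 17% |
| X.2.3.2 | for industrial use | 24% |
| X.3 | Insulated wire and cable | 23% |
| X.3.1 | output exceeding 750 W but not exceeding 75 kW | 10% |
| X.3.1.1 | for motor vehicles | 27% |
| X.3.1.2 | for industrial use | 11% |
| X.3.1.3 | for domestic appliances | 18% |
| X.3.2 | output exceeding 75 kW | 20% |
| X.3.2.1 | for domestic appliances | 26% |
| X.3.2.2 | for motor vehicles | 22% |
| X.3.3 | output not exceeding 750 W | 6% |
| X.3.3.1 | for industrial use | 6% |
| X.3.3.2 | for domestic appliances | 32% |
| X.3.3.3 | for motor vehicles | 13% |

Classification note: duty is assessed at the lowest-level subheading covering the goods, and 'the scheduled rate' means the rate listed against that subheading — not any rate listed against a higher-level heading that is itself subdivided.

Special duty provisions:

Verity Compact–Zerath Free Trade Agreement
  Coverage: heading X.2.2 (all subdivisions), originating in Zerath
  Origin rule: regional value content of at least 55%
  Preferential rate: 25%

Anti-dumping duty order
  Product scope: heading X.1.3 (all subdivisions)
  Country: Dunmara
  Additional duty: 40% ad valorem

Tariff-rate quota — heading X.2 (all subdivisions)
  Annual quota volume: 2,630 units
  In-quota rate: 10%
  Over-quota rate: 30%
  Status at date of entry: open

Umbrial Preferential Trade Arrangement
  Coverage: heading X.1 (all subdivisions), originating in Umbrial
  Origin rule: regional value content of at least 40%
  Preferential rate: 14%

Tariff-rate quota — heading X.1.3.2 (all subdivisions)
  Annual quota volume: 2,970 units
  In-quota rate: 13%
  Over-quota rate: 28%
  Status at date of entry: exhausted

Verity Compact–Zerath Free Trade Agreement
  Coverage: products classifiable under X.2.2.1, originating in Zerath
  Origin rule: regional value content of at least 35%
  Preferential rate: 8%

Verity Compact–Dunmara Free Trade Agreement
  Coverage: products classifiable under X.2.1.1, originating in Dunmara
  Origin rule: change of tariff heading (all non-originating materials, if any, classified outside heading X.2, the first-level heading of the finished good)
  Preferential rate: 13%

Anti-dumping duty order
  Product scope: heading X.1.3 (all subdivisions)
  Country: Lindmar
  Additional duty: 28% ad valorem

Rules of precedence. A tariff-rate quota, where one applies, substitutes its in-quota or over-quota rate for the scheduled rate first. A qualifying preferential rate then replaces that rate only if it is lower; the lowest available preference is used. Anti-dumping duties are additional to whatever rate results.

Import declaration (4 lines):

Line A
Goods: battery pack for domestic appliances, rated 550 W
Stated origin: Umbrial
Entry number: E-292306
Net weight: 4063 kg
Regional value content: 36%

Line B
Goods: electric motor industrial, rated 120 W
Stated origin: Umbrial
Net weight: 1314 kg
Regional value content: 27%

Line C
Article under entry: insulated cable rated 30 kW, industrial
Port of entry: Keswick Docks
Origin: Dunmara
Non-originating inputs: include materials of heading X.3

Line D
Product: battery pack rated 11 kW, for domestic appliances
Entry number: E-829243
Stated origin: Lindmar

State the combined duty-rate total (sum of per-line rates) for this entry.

Line A: battery pack → X.1; rated 550 W → X.1.3; for domestic appliances → X.1.3.1. Scheduled 35%. Umbrial agreement on X.1: RVC < 40%. → 35%.
Line B: electric motor → X.2; rated 120 W → X.2.1; industrial → X.2.1.3. Scheduled 22%. quota on X.2 open → in-quota 10%; Umbrial agreement on X.1: X.2.1.3 not covered. → 10%.
Line C: insulated cable → X.3; rated 30 kW → X.3.1; industrial → X.3.1.2. Scheduled 11%. Dunmara agreement on X.2.1.1: X.3.1.2 not covered. → 11%.
Line D: battery pack → X.1; rated 11 kW → X.1.1; for domestic appliances → X.1.1.1. Scheduled 21%. No special measure applies. → 21%.
Sum: 35% + 10% + 11% + 21% = 77%.

77%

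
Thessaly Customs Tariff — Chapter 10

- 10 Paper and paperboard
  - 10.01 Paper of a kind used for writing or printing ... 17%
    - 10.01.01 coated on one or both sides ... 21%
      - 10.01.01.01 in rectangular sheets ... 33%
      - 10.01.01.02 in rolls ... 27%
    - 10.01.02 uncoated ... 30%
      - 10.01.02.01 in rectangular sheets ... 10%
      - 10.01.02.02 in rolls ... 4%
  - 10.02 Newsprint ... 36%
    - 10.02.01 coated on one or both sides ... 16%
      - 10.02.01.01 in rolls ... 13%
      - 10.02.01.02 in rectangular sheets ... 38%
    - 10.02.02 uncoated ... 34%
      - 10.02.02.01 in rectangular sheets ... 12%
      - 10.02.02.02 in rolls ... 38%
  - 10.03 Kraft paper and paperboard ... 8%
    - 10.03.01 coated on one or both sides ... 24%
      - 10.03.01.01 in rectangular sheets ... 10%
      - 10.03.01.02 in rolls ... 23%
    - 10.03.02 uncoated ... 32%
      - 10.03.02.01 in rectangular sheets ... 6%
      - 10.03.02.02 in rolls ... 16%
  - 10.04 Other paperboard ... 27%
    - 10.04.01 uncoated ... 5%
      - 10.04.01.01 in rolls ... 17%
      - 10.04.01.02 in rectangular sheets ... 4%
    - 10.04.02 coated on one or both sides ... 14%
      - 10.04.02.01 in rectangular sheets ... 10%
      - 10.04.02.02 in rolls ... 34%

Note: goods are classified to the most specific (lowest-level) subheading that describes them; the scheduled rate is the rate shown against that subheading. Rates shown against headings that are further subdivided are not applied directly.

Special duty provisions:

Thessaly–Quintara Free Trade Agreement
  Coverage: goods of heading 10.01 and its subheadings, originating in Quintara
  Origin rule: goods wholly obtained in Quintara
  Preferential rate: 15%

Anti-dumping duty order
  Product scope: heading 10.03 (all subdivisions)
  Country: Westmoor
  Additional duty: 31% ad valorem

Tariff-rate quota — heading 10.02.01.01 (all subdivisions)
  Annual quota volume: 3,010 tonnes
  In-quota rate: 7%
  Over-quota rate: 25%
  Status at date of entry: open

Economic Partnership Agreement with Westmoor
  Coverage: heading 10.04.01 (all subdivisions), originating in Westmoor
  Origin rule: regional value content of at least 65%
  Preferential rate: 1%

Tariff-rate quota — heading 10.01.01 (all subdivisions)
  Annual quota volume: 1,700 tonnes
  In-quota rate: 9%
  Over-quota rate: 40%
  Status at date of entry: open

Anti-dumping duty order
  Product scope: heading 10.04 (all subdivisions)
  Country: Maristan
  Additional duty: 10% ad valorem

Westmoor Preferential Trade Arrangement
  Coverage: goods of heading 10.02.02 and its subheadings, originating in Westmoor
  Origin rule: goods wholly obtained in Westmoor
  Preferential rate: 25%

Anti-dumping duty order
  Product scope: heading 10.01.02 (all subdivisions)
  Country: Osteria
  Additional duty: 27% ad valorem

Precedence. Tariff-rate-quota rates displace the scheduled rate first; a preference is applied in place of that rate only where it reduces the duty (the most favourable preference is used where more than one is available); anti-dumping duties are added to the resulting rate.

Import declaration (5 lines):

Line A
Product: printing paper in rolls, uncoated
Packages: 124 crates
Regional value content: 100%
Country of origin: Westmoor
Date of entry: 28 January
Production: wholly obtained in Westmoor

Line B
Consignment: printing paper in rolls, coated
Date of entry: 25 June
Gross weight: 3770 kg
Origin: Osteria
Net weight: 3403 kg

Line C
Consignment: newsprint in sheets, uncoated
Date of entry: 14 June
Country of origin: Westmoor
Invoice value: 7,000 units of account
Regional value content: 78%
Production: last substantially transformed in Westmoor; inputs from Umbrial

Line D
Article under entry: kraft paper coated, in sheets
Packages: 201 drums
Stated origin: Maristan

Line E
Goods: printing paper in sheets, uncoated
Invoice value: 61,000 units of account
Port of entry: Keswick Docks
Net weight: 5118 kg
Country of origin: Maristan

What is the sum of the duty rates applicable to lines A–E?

Line A: printing paper → 10.01; uncoated → 10.01.02; in rolls → 10.01.02.02. Scheduled 4%. Westmoor agreement on 10.04.01: 10.01.02.02 not covered; Westmoor agreement on 10.02.02: 10.01.02.02 not covered. → 4%.
Line B: printing paper → 10.01; coated → 10.01.01; in rolls → 10.01.01.02. Scheduled 27%. quota on 10.01.01 open → in-quota 9%. → 9%.
Line C: newsprint → 10.02; uncoated → 10.02.02; in sheets → 10.02.02.01. Scheduled 12%. Westmoor agreement on 10.04.01: 10.02.02.01 not covered; Westmoor agreement on 10.02.02: not wholly obtained. → 12%.
Line D: kraft paper → 10.03; coated → 10.03.01; in sheets → 10.03.01.01. Scheduled 10%. No special measure applies. → 10%.
Line E: printing paper → 10.01; uncoated → 10.01.02; in sheets → 10.01.02.01. Scheduled 10%. No special measure applies. → 10%.
Sum: 4% + 9% + 12% + 10% + 10% = 45%.

45%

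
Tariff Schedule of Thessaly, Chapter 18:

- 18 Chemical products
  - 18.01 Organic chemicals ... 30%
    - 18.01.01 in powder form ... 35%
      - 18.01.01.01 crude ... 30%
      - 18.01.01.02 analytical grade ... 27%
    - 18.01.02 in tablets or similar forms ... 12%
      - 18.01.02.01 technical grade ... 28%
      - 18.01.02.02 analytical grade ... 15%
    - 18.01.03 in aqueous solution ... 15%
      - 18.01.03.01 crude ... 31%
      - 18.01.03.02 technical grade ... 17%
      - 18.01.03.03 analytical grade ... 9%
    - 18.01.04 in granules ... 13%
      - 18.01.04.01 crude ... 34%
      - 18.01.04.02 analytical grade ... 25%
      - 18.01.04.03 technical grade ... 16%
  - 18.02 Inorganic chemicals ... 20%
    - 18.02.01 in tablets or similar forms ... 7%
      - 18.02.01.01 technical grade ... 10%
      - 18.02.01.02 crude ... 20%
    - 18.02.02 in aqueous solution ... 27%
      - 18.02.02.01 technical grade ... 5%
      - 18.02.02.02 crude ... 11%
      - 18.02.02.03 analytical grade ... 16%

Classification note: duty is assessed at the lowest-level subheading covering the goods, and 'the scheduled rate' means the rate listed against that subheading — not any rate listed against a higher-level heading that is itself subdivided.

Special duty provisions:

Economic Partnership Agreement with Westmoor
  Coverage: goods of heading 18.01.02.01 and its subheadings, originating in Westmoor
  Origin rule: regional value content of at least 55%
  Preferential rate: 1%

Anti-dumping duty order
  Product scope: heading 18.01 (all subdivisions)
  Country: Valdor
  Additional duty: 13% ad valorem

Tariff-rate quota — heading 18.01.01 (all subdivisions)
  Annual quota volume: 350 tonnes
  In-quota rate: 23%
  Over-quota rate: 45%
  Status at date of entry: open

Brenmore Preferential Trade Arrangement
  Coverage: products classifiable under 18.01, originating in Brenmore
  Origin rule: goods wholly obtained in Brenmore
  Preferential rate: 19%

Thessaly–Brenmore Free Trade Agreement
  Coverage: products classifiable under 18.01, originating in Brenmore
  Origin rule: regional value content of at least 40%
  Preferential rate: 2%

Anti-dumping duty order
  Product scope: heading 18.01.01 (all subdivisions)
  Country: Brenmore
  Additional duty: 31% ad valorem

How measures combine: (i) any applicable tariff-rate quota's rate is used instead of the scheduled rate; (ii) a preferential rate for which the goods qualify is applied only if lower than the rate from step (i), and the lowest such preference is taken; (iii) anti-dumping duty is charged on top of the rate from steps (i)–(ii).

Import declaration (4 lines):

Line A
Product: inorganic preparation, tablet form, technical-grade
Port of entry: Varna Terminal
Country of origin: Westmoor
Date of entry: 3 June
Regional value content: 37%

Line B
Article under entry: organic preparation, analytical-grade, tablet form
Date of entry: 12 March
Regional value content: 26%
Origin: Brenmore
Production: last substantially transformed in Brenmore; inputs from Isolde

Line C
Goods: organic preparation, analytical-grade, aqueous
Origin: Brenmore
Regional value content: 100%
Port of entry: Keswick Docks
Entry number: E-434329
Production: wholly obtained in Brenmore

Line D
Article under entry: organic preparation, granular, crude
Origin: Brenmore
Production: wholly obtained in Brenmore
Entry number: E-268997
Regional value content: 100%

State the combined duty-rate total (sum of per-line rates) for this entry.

29%

Line A: inorganic → 18.02; tablet form → 18.02.01; technical-grade → 18.02.01.01. Scheduled 10%. Westmoor agreement on 18.01.02.01: 18.02.01.01 not covered. → 10%.
Line B: organic → 18.01; tablet form → 18.01.02; analytical-grade → 18.01.02.02. Scheduled 15%. Brenmore agreement on 18.01: not wholly obtained; Brenmore agreement on 18.01: RVC < 40%. → 15%.
Line C: organic → 18.01; aqueous → 18.01.03; analytical-grade → 18.01.03.03. Scheduled 9%. Brenmore agreement on 18.01: wholly obtained → 19% available; Brenmore agreement on 18.01: RVC ≥ 40% → 2% available; preferential 2%. → 2%.
Line D: organic → 18.01; granular → 18.01.04; crude → 18.01.04.01. Scheduled 34%. Brenmore agreement on 18.01: wholly obtained → 19% available; Brenmore agreement on 18.01: RVC ≥ 40% → 2% available; preferential 2%. → 2%.
Sum: 10% + 15% + 2% + 2% = 29%.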